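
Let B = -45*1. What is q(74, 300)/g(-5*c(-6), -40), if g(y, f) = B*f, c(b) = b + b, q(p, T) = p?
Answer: 37/900 ≈ 0.041111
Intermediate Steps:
B = -45
c(b) = 2*b
g(y, f) = -45*f
q(74, 300)/g(-5*c(-6), -40) = 74/((-45*(-40))) = 74/1800 = 74*(1/1800) = 37/900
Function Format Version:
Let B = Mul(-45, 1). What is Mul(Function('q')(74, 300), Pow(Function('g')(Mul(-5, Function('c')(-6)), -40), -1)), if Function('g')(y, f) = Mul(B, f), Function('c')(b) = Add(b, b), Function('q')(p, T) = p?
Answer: Rational(37, 900) ≈ 0.041111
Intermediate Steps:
B = -45
Function('c')(b) = Mul(2, b)
Function('g')(y, f) = Mul(-45, f)
Mul(Function('q')(74, 300), Pow(Function('g')(Mul(-5, Function('c')(-6)), -40), -1)) = Mul(74, Pow(Mul(-45, -40), -1)) = Mul(74, Pow(1800, -1)) = Mul(74, Rational(1, 1800)) = Rational(37, 900)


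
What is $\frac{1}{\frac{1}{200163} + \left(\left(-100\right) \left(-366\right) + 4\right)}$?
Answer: $\frac{200163}{7326766453} \approx 2.7319 \cdot 10^{-5}$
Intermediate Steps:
$\frac{1}{\frac{1}{200163} + \left(\left(-100\right) \left(-366\right) + 4\right)} = \frac{1}{\frac{1}{200163} + \left(36600 + 4\right)} = \frac{1}{\frac{1}{200163} + 36604} = \frac{1}{\frac{7326766453}{200163}} = \frac{200163}{7326766453}$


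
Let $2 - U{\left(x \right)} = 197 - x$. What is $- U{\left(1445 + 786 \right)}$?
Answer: $-2036$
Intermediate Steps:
$U{\left(x \right)} = -195 + x$ ($U{\left(x \right)} = 2 - \left(197 - x\right) = 2 + \left(-197 + x\right) = -195 + x$)
$- U{\left(1445 + 786 \right)} = - (-195 + \left(1445 + 786\right)) = - (-195 + 2231) = \left(-1\right) 2036 = -2036$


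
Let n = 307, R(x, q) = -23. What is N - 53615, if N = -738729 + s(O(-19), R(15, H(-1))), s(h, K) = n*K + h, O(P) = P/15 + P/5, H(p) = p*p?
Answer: -11991151/15 ≈ -7.9941e+5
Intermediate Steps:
H(p) = p**2
O(P) = 4*P/15 (O(P) = P*(1/15) + P*(1/5) = P/15 + P/5 = 4*P/15)
s(h, K) = h + 307*K (s(h, K) = 307*K + h = h + 307*K)
N = -11186926/15 (N = -738729 + ((4/15)*(-19) + 307*(-23)) = -738729 + (-76/15 - 7061) = -738729 - 105991/15 = -11186926/15 ≈ -7.4580e+5)
N - 53615 = -11186926/15 - 53615 = -11991151/15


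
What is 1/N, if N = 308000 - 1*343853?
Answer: -1/35853 ≈ -2.7892e-5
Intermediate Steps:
N = -35853 (N = 308000 - 343853 = -35853)
1/N = 1/(-35853) = -1/35853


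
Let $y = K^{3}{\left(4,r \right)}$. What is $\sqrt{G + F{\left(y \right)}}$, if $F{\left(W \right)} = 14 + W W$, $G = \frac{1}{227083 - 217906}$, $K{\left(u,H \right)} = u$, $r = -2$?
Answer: $\frac{\sqrt{346133231367}}{9177} \approx 64.109$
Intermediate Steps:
$y = 64$ ($y = 4^{3} = 64$)
$G = \frac{1}{9177} \approx 0.00010897$
$F{\left(W \right)} = 14 + W^{2}$
$\sqrt{G + F{\left(y \right)}} = \sqrt{\frac{1}{9177} + \left(14 + 64^{2}\right)} = \sqrt{\frac{1}{9177} + \left(14 + 4096\right)} = \sqrt{\frac{1}{9177} + 4110} = \sqrt{\frac{37717471}{9177}} = \frac{\sqrt{346133231367}}{9177}$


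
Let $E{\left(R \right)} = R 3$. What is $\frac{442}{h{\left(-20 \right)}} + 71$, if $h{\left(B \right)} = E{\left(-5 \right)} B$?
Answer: $\frac{10871}{150} \approx 72.473$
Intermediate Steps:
$E{\left(R \right)} = 3 R$
$h{\left(B \right)} = - 15 B$ ($h{\left(B \right)} = 3 \left(-5\right) B = - 15 B$)
$\frac{442}{h{\left(-20 \right)}} + 71 = \frac{442}{\left(-15\right) \left(-20\right)} + 71 = \frac{442}{300} + 71 = 442 \cdot \frac{1}{300} + 71 = \frac{221}{150} + 71 = \frac{10871}{150}$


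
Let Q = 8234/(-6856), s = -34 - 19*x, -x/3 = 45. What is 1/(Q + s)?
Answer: 3428/8672151 ≈ 0.00039529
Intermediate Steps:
x = -135 (x = -3*45 = -135)
s = 2531 (s = -34 - 19*(-135) = -34 + 2565 = 2531)
Q = -4117/3428 (Q = 8234*(-1/6856) = -4117/3428 ≈ -1.2010)
1/(Q + s) = 1/(-4117/3428 + 2531) = 1/(8672151/3428) = 3428/8672151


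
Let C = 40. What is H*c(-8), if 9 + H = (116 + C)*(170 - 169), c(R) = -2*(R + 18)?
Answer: -2940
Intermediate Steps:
c(R) = -36 - 2*R (c(R) = -2*(18 + R) = -36 - 2*R)
H = 147 (H = -9 + (116 + 40)*(170 - 169) = -9 + 156*1 = -9 + 156 = 147)
H*c(-8) = 147*(-36 - 2*(-8)) = 147*(-36 + 16) = 147*(-20) = -2940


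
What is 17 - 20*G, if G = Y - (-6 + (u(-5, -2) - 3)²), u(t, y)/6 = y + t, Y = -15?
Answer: 40697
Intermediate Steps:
u(t, y) = 6*t + 6*y (u(t, y) = 6*(y + t) = 6*(t + y) = 6*t + 6*y)
G = -2034 (G = -15 - (-6 + ((6*(-5) + 6*(-2)) - 3)²) = -15 - (-6 + ((-30 - 12) - 3)²) = -15 - (-6 + (-42 - 3)²) = -15 - (-6 + (-45)²) = -15 - (-6 + 2025) = -15 - 1*2019 = -15 - 2019 = -2034)
17 - 20*G = 17 - 20*(-2034) = 17 + 40680 = 40697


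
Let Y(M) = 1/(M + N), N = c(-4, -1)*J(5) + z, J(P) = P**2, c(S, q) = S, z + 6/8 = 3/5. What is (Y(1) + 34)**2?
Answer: 4543029604/3932289 ≈ 1155.3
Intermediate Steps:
z = -3/20 (z = -3/4 + 3/5 = -3/20 ≈ -0.15000)
N = -2003/20 (N = -4*5**2 - 3/20 = -4*25 - 3/20 = -100 - 3/20 = -2003/20 ≈ -100.15)
Y(M) = 1/(-2003/20 + M) (Y(M) = 1/(M - 2003/20) = 1/(-2003/20 + M))
(Y(1) + 34)**2 = (20/(-2003 + 20*1) + 34)**2 = (20/(-2003 + 20) + 34)**2 = (20/(-1983) + 34)**2 = (20*(-1/1983) + 34)**2 = (-20/1983 + 34)**2 = (67402/1983)**2 = 4543029604/3932289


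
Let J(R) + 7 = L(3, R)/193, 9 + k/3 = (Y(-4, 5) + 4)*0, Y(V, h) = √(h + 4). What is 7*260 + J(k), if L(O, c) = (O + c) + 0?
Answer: 349885/193 ≈ 1812.9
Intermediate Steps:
Y(V, h) = √(4 + h)
k = -27 (k = -27 + 3*((√(4 + 5) + 4)*0) = -27 + 3*((√9 + 4)*0) = -27 + 3*((3 + 4)*0) = -27 + 3*(7*0) = -27 + 3*0 = -27 + 0 = -27)
L(O, c) = O + c
J(R) = -1348/193 + R/193 (J(R) = -7 + (3 + R)/193 = -7 + (3 + R)*(1/193) = -7 + (3/193 + R/193) = -1348/193 + R/193)
7*260 + J(k) = 7*260 + (-1348/193 + (1/193)*(-27)) = 1820 + (-1348/193 - 27/193) = 1820 - 1375/193 = 349885/193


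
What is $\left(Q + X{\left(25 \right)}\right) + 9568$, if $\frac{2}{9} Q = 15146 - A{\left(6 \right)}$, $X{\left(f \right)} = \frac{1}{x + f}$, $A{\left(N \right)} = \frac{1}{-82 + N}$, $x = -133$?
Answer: $\frac{318983605}{4104} \approx 77725.0$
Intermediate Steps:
$X{\left(f \right)} = \frac{1}{-133 + f}$
$Q = \frac{10359873}{152}$ ($Q = \frac{9 \left(15146 - \frac{1}{-82 + 6}\right)}{2} = \frac{9 \left(15146 - \frac{1}{-76}\right)}{2} = \frac{9 \left(15146 - - \frac{1}{76}\right)}{2} = \frac{9 \left(15146 + \frac{1}{76}\right)}{2} = \frac{9}{2} \cdot \frac{1151097}{76} = \frac{10359873}{152} \approx 68157.0$)
$\left(Q + X{\left(25 \right)}\right) + 9568 = \left(\frac{10359873}{152} + \frac{1}{-133 + 25}\right) + 9568 = \left(\frac{10359873}{152} + \frac{1}{-108}\right) + 9568 = \left(\frac{10359873}{152} - \frac{1}{108}\right) + 9568 = \frac{279716533}{4104} + 9568 = \frac{318983605}{4104}$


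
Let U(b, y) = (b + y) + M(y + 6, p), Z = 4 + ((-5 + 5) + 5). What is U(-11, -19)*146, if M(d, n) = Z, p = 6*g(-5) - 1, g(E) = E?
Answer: -3066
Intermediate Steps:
p = -31 (p = 6*(-5) - 1 = -30 - 1 = -31)
Z = 9 (Z = 4 + (0 + 5) = 4 + 5 = 9)
M(d, n) = 9
U(b, y) = 9 + b + y (U(b, y) = (b + y) + 9 = 9 + b + y)
U(-11, -19)*146 = (9 - 11 - 19)*146 = -21*146 = -3066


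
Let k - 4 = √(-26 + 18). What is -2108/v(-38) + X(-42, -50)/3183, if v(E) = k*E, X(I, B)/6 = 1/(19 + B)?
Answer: 17333443/1874787 - 527*I*√2/114 ≈ 9.2456 - 6.5376*I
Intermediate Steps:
k = 4 + 2*I*√2 (k = 4 + √(-26 + 18) = 4 + √(-8) = 4 + 2*I*√2 ≈ 4.0 + 2.8284*I)
X(I, B) = 6/(19 + B)
v(E) = E*(4 + 2*I*√2) (v(E) = (4 + 2*I*√2)*E = E*(4 + 2*I*√2))
-2108/v(-38) + X(-42, -50)/3183 = -2108*(-1/(76*(2 + I*√2))) + (6/(19 - 50))/3183 = -2108/(-152 - 76*I*√2) + (6/(-31))*(1/3183) = -2108/(-152 - 76*I*√2) + (6*(-1/31))*(1/3183) = -2108/(-152 - 76*I*√2) - 6/31*1/3183 = -2108/(-152 - 76*I*√2) - 2/32891 = -2/32891 - 2108/(-152 - 76*I*√2)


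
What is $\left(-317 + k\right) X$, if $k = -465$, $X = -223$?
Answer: $174386$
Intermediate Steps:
$\left(-317 + k\right) X = \left(-317 - 465\right) \left(-223\right) = \left(-782\right) \left(-223\right) = 174386$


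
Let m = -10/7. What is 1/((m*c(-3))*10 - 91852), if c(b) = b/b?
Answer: -7/643064 ≈ -1.0885e-5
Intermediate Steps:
c(b) = 1
m = -10/7 (m = -10*1/7 = -10/7 ≈ -1.4286)
1/((m*c(-3))*10 - 91852) = 1/(-10/7*1*10 - 91852) = 1/(-10/7*10 - 91852) = 1/(-100/7 - 91852) = 1/(-643064/7) = -7/643064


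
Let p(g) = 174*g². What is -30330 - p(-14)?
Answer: -64434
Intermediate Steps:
-30330 - p(-14) = -30330 - 174*(-14)² = -30330 - 174*196 = -30330 - 1*34104 = -30330 - 34104 = -64434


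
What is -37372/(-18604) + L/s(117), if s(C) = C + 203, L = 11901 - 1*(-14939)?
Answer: 3195565/37208 ≈ 85.884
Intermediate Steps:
L = 26840 (L = 11901 + 14939 = 26840)
s(C) = 203 + C
-37372/(-18604) + L/s(117) = -37372/(-18604) + 26840/(203 + 117) = -37372*(-1/18604) + 26840/320 = 9343/4651 + 26840*(1/320) = 9343/4651 + 671/8 = 3195565/37208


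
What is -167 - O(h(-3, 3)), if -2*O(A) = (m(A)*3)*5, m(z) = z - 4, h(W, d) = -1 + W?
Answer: -227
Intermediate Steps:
m(z) = -4 + z
O(A) = 30 - 15*A/2 (O(A) = -(-4 + A)*3*5/2 = -(-12 + 3*A)*5/2 = -(-60 + 15*A)/2 = 30 - 15*A/2)
-167 - O(h(-3, 3)) = -167 - (30 - 15*(-1 - 3)/2) = -167 - (30 - 15/2*(-4)) = -167 - (30 + 30) = -167 - 1*60 = -167 - 60 = -227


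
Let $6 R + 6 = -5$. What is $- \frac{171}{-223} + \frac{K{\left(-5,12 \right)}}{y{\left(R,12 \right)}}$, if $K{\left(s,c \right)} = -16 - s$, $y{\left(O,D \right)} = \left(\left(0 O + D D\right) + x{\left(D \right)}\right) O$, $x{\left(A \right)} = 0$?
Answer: $\frac{4327}{5352} \approx 0.80848$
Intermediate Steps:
$R = - \frac{11}{6}$ ($R = -1 + \frac{1}{6} \left(-5\right) = -1 - \frac{5}{6} = - \frac{11}{6} \approx -1.8333$)
$y{\left(O,D \right)} = O D^{2}$ ($y{\left(O,D \right)} = \left(\left(0 O + D D\right) + 0\right) O = \left(\left(0 + D^{2}\right) + 0\right) O = \left(D^{2} + 0\right) O = D^{2} O = O D^{2}$)
$- \frac{171}{-223} + \frac{K{\left(-5,12 \right)}}{y{\left(R,12 \right)}} = - \frac{171}{-223} + \frac{-16 - -5}{\left(- \frac{11}{6}\right) 12^{2}} = \left(-171\right) \left(- \frac{1}{223}\right) + \frac{-16 + 5}{\left(- \frac{11}{6}\right) 144} = \frac{171}{223} - \frac{11}{-264} = \frac{171}{223} - - \frac{1}{24} = \frac{171}{223} + \frac{1}{24} = \frac{4327}{5352}$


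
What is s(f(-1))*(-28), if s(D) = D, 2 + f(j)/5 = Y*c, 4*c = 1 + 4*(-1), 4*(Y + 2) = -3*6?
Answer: -805/2 ≈ -402.50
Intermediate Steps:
Y = -13/2 (Y = -2 + (-3*6)/4 = -2 + (¼)*(-18) = -2 - 9/2 = -13/2 ≈ -6.5000)
c = -¾ (c = (1 + 4*(-1))/4 = (1 - 4)/4 = (¼)*(-3) = -¾ ≈ -0.75000)
f(j) = 115/8 (f(j) = -10 + 5*(-13/2*(-¾)) = -10 + 5*(39/8) = -10 + 195/8 = 115/8)
s(f(-1))*(-28) = (115/8)*(-28) = -805/2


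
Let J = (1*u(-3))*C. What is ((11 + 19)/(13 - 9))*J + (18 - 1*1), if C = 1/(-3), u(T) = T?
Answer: 49/2 ≈ 24.500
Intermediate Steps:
C = -⅓ ≈ -0.33333
J = 1 (J = (1*(-3))*(-⅓) = -3*(-⅓) = 1)
((11 + 19)/(13 - 9))*J + (18 - 1*1) = ((11 + 19)/(13 - 9))*1 + (18 - 1*1) = (30/4)*1 + (18 - 1) = (30*(¼))*1 + 17 = (15/2)*1 + 17 = 15/2 + 17 = 49/2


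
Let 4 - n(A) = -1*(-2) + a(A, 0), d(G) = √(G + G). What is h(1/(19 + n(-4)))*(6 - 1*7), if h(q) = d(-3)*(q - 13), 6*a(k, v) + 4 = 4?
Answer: 272*I*√6/21 ≈ 31.727*I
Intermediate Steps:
a(k, v) = 0 (a(k, v) = -⅔ + (⅙)*4 = -⅔ + ⅔ = 0)
d(G) = √2*√G (d(G) = √(2*G) = √2*√G)
n(A) = 2 (n(A) = 4 - (-1*(-2) + 0) = 4 - (2 + 0) = 4 - 1*2 = 4 - 2 = 2)
h(q) = I*√6*(-13 + q) (h(q) = (√2*√(-3))*(q - 13) = (√2*(I*√3))*(-13 + q) = (I*√6)*(-13 + q) = I*√6*(-13 + q))
h(1/(19 + n(-4)))*(6 - 1*7) = (I*√6*(-13 + 1/(19 + 2)))*(6 - 1*7) = (I*√6*(-13 + 1/21))*(6 - 7) = (I*√6*(-13 + 1/21))*(-1) = (I*√6*(-272/21))*(-1) = -272*I*√6/21*(-1) = 272*I*√6/21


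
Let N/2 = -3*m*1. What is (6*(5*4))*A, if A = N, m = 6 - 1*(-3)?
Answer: -6480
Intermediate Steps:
m = 9 (m = 6 + 3 = 9)
N = -54 (N = 2*(-3*9*1) = 2*(-27*1) = 2*(-27) = -54)
A = -54
(6*(5*4))*A = (6*(5*4))*(-54) = (6*20)*(-54) = 120*(-54) = -6480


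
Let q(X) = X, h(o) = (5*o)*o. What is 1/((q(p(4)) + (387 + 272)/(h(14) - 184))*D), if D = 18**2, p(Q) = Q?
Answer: 199/311283 ≈ 0.00063929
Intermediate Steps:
h(o) = 5*o**2
D = 324
1/((q(p(4)) + (387 + 272)/(h(14) - 184))*D) = 1/((4 + (387 + 272)/(5*14**2 - 184))*324) = (1/324)/(4 + 659/(5*196 - 184)) = (1/324)/(4 + 659/(980 - 184)) = (1/324)/(4 + 659/796) = (1/324)/(3843/796) = (796/3843)*(1/324) = 199/311283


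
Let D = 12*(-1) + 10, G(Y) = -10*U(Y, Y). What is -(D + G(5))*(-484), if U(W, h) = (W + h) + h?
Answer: -73568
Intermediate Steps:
U(W, h) = W + 2*h
G(Y) = -30*Y (G(Y) = -10*(Y + 2*Y) = -30*Y)
D = -2 (D = -12 + 10 = -2)
-(D + G(5))*(-484) = -(-2 - 30*5)*(-484) = -(-2 - 150)*(-484) = -(-152)*(-484) = -1*73568 = -73568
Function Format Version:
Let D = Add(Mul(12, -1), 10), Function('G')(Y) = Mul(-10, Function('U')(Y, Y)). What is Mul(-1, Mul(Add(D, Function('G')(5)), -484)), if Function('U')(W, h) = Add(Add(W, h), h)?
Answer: -73568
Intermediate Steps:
Function('U')(W, h) = Add(W, Mul(2, h))
Function('G')(Y) = Mul(-30, Y) (Function('G')(Y) = Mul(-10, Add(Y, Mul(2, Y))) = Mul(-10, Mul(3, Y)) = Mul(-30, Y))
D = -2 (D = Add(-12, 10) = -2)
Mul(-1, Mul(Add(D, Function('G')(5)), -484)) = Mul(-1, Mul(Add(-2, Mul(-30, 5)), -484)) = Mul(-1, Mul(Add(-2, -150), -484)) = Mul(-1, Mul(-152, -484)) = Mul(-1, 73568) = -73568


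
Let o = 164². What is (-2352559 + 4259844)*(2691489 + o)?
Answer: 5184734934725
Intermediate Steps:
o = 26896
(-2352559 + 4259844)*(2691489 + o) = (-2352559 + 4259844)*(2691489 + 26896) = 1907285*2718385 = 5184734934725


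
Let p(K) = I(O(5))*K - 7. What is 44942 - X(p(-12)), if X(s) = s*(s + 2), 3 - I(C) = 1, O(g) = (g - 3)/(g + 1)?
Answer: 44043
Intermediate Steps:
O(g) = (-3 + g)/(1 + g)
I(C) = 2 (I(C) = 3 - 1*1 = 3 - 1 = 2)
p(K) = -7 + 2*K (p(K) = 2*K - 7 = -7 + 2*K)
X(s) = s*(2 + s)
44942 - X(p(-12)) = 44942 - (-7 + 2*(-12))*(2 + (-7 + 2*(-12))) = 44942 - (-7 - 24)*(2 + (-7 - 24)) = 44942 - (-31)*(2 - 31) = 44942 - (-31)*(-29) = 44942 - 1*899 = 44942 - 899 = 44043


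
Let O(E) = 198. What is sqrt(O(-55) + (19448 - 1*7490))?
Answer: 2*sqrt(3039) ≈ 110.25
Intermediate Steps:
sqrt(O(-55) + (19448 - 1*7490)) = sqrt(198 + (19448 - 1*7490)) = sqrt(198 + (19448 - 7490)) = sqrt(198 + 11958) = sqrt(12156) = 2*sqrt(3039)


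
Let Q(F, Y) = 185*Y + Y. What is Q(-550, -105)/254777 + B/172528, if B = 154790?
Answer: 18033729995/21978083128 ≈ 0.82053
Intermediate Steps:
Q(F, Y) = 186*Y
Q(-550, -105)/254777 + B/172528 = (186*(-105))/254777 + 154790/172528 = -19530*1/254777 + 154790*(1/172528) = -19530/254777 + 77395/86264 = 18033729995/21978083128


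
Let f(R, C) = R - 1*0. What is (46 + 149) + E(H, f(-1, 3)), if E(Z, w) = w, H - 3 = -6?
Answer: 194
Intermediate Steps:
H = -3 (H = 3 - 6 = -3)
f(R, C) = R (f(R, C) = R + 0 = R)
(46 + 149) + E(H, f(-1, 3)) = (46 + 149) - 1 = 195 - 1 = 194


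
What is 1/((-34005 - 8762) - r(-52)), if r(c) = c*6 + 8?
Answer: -1/42463 ≈ -2.3550e-5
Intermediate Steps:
r(c) = 8 + 6*c (r(c) = 6*c + 8 = 8 + 6*c)
1/((-34005 - 8762) - r(-52)) = 1/((-34005 - 8762) - (8 + 6*(-52))) = 1/(-42767 - (8 - 312)) = 1/(-42767 - 1*(-304)) = 1/(-42767 + 304) = 1/(-42463) = -1/42463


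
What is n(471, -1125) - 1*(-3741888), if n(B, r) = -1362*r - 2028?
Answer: 5272110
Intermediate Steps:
n(B, r) = -2028 - 1362*r
n(471, -1125) - 1*(-3741888) = (-2028 - 1362*(-1125)) - 1*(-3741888) = (-2028 + 1532250) + 3741888 = 1530222 + 3741888 = 5272110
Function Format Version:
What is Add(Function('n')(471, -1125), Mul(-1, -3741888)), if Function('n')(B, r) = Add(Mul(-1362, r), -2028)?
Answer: 5272110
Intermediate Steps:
Function('n')(B, r) = Add(-2028, Mul(-1362, r))
Add(Function('n')(471, -1125), Mul(-1, -3741888)) = Add(Add(-2028, Mul(-1362, -1125)), Mul(-1, -3741888)) = Add(Add(-2028, 1532250), 3741888) = Add(1530222, 3741888) = 5272110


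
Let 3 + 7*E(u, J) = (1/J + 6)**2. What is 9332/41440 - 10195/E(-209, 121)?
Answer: -5411783425801/2510259080 ≈ -2155.9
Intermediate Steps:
E(u, J) = -3/7 + (6 + 1/J)**2/7 (E(u, J) = -3/7 + (1/J + 6)**2/7 = -3/7 + (6 + 1/J)**2/7)
9332/41440 - 10195/E(-209, 121) = 9332/41440 - 10195*102487/(1 + 12*121 + 33*121**2) = 9332*(1/41440) - 10195*102487/(1 + 1452 + 33*14641) = 2333/10360 - 10195*102487/(1 + 1452 + 483153) = 2333/10360 - 10195/((1/7)*(1/14641)*484606) = 2333/10360 - 10195/484606/102487 = 2333/10360 - 10195*102487/484606 = 2333/10360 - 1044854965/484606 = -5411783425801/2510259080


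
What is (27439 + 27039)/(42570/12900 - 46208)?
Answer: -544780/462047 ≈ -1.1791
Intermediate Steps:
(27439 + 27039)/(42570/12900 - 46208) = 54478/(42570*(1/12900) - 46208) = 54478/(33/10 - 46208) = 54478/(-462047/10) = 54478*(-10/462047) = -544780/462047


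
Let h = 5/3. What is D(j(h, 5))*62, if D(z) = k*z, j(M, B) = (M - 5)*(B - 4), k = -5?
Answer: 3100/3 ≈ 1033.3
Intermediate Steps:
h = 5/3 (h = 5*(⅓) = 5/3 ≈ 1.6667)
j(M, B) = (-5 + M)*(-4 + B)
D(z) = -5*z
D(j(h, 5))*62 = -5*(20 - 5*5 - 4*5/3 + 5*(5/3))*62 = -5*(20 - 25 - 20/3 + 25/3)*62 = -5*(-10/3)*62 = (50/3)*62 = 3100/3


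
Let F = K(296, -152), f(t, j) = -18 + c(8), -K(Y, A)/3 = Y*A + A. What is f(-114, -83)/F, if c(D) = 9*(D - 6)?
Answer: 0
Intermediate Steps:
c(D) = -54 + 9*D (c(D) = 9*(-6 + D) = -54 + 9*D)
K(Y, A) = -3*A - 3*A*Y (K(Y, A) = -3*(Y*A + A) = -3*(A*Y + A) = -3*(A + A*Y) = -3*A - 3*A*Y)
f(t, j) = 0 (f(t, j) = -18 + (-54 + 9*8) = -18 + (-54 + 72) = -18 + 18 = 0)
F = 135432 (F = -3*(-152)*(1 + 296) = -3*(-152)*297 = 135432)
f(-114, -83)/F = 0/135432 = 0*(1/135432) = 0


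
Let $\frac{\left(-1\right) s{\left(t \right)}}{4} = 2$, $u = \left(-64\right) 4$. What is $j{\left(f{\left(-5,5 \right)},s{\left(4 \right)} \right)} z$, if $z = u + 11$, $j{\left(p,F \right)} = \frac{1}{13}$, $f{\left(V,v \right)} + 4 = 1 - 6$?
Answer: $- \frac{245}{13} \approx -18.846$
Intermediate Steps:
$u = -256$
$s{\left(t \right)} = -8$ ($s{\left(t \right)} = \left(-4\right) 2 = -8$)
$f{\left(V,v \right)} = -9$ ($f{\left(V,v \right)} = -4 + \left(1 - 6\right) = -4 - 5 = -9$)
$j{\left(p,F \right)} = \frac{1}{13}$
$z = -245$ ($z = -256 + 11 = -245$)
$j{\left(f{\left(-5,5 \right)},s{\left(4 \right)} \right)} z = \frac{1}{13} \left(-245\right) = - \frac{245}{13}$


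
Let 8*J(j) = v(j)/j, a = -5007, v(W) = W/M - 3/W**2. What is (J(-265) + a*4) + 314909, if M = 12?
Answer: 526812002253661/1786524000 ≈ 2.9488e+5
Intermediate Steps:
v(W) = -3/W**2 + W/12 (v(W) = W/12 - 3/W**2 = -3/W**2 + W/12)
J(j) = (-3/j**2 + j/12)/(8*j) (J(j) = ((-3/j**2 + j/12)/j)/8 = (-3/j**2 + j/12)/(8*j))
(J(-265) + a*4) + 314909 = ((1/96)*(-36 + (-265)**3)/(-265)**3 - 5007*4) + 314909 = ((1/96)*(-1/18609625)*(-36 - 18609625) - 20028) + 314909 = ((1/96)*(-1/18609625)*(-18609661) - 20028) + 314909 = (18609661/1786524000 - 20028) + 314909 = -35780484062339/1786524000 + 314909 = 526812002253661/1786524000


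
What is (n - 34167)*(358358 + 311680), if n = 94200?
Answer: 40224391254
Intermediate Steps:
(n - 34167)*(358358 + 311680) = (94200 - 34167)*(358358 + 311680) = 60033*670038 = 40224391254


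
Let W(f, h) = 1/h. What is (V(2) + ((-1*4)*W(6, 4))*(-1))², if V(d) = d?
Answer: 9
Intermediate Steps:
(V(2) + ((-1*4)*W(6, 4))*(-1))² = (2 + (-1*4/4)*(-1))² = (2 - 4*¼*(-1))² = (2 - 1*(-1))² = (2 + 1)² = 3² = 9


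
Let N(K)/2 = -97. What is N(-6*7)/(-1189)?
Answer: 194/1189 ≈ 0.16316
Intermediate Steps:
N(K) = -194 (N(K) = 2*(-97) = -194)
N(-6*7)/(-1189) = -194/(-1189) = -194*(-1/1189) = 194/1189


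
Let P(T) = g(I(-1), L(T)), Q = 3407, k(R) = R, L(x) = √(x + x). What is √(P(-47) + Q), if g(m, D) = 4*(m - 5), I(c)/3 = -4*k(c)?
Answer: √3435 ≈ 58.609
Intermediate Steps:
L(x) = √2*√x (L(x) = √(2*x) = √2*√x)
I(c) = -12*c (I(c) = 3*(-4*c) = -12*c)
g(m, D) = -20 + 4*m (g(m, D) = 4*(-5 + m) = -20 + 4*m)
P(T) = 28 (P(T) = -20 + 4*(-12*(-1)) = -20 + 4*12 = -20 + 48 = 28)
√(P(-47) + Q) = √(28 + 3407) = √3435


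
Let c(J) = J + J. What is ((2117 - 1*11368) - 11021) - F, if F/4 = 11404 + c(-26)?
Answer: -65680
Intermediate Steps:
c(J) = 2*J
F = 45408 (F = 4*(11404 + 2*(-26)) = 4*(11404 - 52) = 4*11352 = 45408)
((2117 - 1*11368) - 11021) - F = ((2117 - 1*11368) - 11021) - 1*45408 = ((2117 - 11368) - 11021) - 45408 = (-9251 - 11021) - 45408 = -20272 - 45408 = -65680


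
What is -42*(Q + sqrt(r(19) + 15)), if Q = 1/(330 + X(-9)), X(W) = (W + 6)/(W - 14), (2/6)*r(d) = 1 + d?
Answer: -322/2531 - 210*sqrt(3) ≈ -363.86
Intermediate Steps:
r(d) = 3 + 3*d (r(d) = 3*(1 + d) = 3 + 3*d)
X(W) = (6 + W)/(-14 + W)
Q = 23/7593 (Q = 1/(330 + (6 - 9)/(-14 - 9)) = 1/(330 - 3/(-23)) = 1/(330 - 1/23*(-3)) = 1/(330 + 3/23) = 1/(7593/23) = 23/7593 ≈ 0.0030291)
-42*(Q + sqrt(r(19) + 15)) = -42*(23/7593 + sqrt((3 + 3*19) + 15)) = -42*(23/7593 + sqrt((3 + 57) + 15)) = -42*(23/7593 + sqrt(60 + 15)) = -42*(23/7593 + sqrt(75)) = -42*(23/7593 + 5*sqrt(3)) = -322/2531 - 210*sqrt(3)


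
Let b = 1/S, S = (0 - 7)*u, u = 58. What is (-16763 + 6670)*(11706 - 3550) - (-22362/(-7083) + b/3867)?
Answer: -33904019589994147/411863858 ≈ -8.2318e+7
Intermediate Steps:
S = -406 (S = (0 - 7)*58 = -7*58 = -406)
b = -1/406 (b = 1/(-406) = -1/406 ≈ -0.0024631)
(-16763 + 6670)*(11706 - 3550) - (-22362/(-7083) + b/3867) = (-16763 + 6670)*(11706 - 3550) - (-22362/(-7083) - 1/406/3867) = -10093*8156 - (-22362*(-1/7083) - 1/406*1/3867) = -82318508 - (7454/2361 - 1/1570002) = -82318508 - 1*1300310283/411863858 = -82318508 - 1300310283/411863858 = -33904019589994147/411863858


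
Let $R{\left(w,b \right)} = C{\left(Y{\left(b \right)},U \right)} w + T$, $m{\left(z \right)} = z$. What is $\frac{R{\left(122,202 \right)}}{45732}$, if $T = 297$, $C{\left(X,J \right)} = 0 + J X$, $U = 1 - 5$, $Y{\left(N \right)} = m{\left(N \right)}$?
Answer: $- \frac{98279}{45732} \approx -2.149$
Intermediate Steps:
$Y{\left(N \right)} = N$
$U = -4$ ($U = 1 - 5 = -4$)
$C{\left(X,J \right)} = J X$
$R{\left(w,b \right)} = 297 - 4 b w$ ($R{\left(w,b \right)} = - 4 b w + 297 = 297 - 4 b w$)
$\frac{R{\left(122,202 \right)}}{45732} = \frac{297 - 808 \cdot 122}{45732} = \left(297 - 98576\right) \frac{1}{45732} = \left(-98279\right) \frac{1}{45732} = - \frac{98279}{45732}$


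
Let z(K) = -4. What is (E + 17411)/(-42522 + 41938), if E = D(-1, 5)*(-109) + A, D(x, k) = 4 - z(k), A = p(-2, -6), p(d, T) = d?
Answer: -16537/584 ≈ -28.317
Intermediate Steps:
A = -2
D(x, k) = 8 (D(x, k) = 4 - 1*(-4) = 4 + 4 = 8)
E = -874 (E = 8*(-109) - 2 = -872 - 2 = -874)
(E + 17411)/(-42522 + 41938) = (-874 + 17411)/(-42522 + 41938) = 16537/(-584) = 16537*(-1/584) = -16537/584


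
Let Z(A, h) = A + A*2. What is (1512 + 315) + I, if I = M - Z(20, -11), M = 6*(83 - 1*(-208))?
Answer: 3513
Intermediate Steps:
Z(A, h) = 3*A (Z(A, h) = A + 2*A = 3*A)
M = 1746 (M = 6*(83 + 208) = 6*291 = 1746)
I = 1686 (I = 1746 - 3*20 = 1746 - 1*60 = 1746 - 60 = 1686)
(1512 + 315) + I = (1512 + 315) + 1686 = 1827 + 1686 = 3513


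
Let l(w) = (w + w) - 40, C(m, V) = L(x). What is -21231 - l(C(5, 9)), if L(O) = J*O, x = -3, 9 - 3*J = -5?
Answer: -21163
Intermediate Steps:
J = 14/3 (J = 3 - 1/3*(-5) = 3 + 5/3 = 14/3 ≈ 4.6667)
L(O) = 14*O/3
C(m, V) = -14 (C(m, V) = (14/3)*(-3) = -14)
l(w) = -40 + 2*w (l(w) = 2*w - 40 = -40 + 2*w)
-21231 - l(C(5, 9)) = -21231 - (-40 + 2*(-14)) = -21231 - (-40 - 28) = -21231 - 1*(-68) = -21231 + 68 = -21163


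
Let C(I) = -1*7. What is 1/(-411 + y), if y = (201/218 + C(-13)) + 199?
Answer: -218/47541 ≈ -0.0045855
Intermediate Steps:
C(I) = -7
y = 42057/218 (y = (201/218 - 7) + 199 = -1325/218 + 199 = 42057/218 ≈ 192.92)
1/(-411 + y) = 1/(-411 + 42057/218) = 1/(-47541/218) = -218/47541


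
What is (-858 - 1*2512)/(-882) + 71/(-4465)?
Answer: 7492214/1969065 ≈ 3.8050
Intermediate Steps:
(-858 - 1*2512)/(-882) + 71/(-4465) = (-858 - 2512)*(-1/882) + 71*(-1/4465) = -3370*(-1/882) - 71/4465 = 1685/441 - 71/4465 = 7492214/1969065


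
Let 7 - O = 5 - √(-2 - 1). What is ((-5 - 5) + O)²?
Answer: (-8 + I*√3)² ≈ 61.0 - 27.713*I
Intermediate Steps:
O = 2 + I*√3 (O = 7 - (5 - √(-2 - 1)) = 7 - (5 - √(-3)) = 7 - (5 - I*√3) = 7 + (-5 + I*√3) = 2 + I*√3 ≈ 2.0 + 1.732*I)
((-5 - 5) + O)² = ((-5 - 5) + (2 + I*√3))² = (-10 + (2 + I*√3))² = (-8 + I*√3)²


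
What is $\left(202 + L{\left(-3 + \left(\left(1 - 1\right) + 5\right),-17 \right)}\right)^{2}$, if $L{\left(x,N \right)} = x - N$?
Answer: $48841$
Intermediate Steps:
$\left(202 + L{\left(-3 + \left(\left(1 - 1\right) + 5\right),-17 \right)}\right)^{2} = \left(202 + \left(\left(-3 + \left(\left(1 - 1\right) + 5\right)\right) - -17\right)\right)^{2} = \left(202 + \left(\left(-3 + \left(\left(1 - 1\right) + 5\right)\right) + 17\right)\right)^{2} = \left(202 + \left(\left(-3 + \left(0 + 5\right)\right) + 17\right)\right)^{2} = \left(202 + \left(\left(-3 + 5\right) + 17\right)\right)^{2} = \left(202 + \left(2 + 17\right)\right)^{2} = \left(202 + 19\right)^{2} = 221^{2} = 48841$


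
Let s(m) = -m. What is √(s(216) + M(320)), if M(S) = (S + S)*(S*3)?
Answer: 2*√153546 ≈ 783.70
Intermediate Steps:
M(S) = 6*S² (M(S) = (2*S)*(3*S) = 6*S²)
√(s(216) + M(320)) = √(-1*216 + 6*320²) = √(-216 + 6*102400) = √(-216 + 614400) = √614184 = 2*√153546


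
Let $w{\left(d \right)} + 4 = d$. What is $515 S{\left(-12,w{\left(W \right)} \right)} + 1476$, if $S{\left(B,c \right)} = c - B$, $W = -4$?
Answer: $3536$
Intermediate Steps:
$w{\left(d \right)} = -4 + d$
$515 S{\left(-12,w{\left(W \right)} \right)} + 1476 = 515 \left(\left(-4 - 4\right) - -12\right) + 1476 = 515 \left(-8 + 12\right) + 1476 = 515 \cdot 4 + 1476 = 2060 + 1476 = 3536$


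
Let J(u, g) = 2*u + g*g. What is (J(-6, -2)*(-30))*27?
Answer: 6480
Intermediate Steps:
J(u, g) = g² + 2*u (J(u, g) = 2*u + g² = g² + 2*u)
(J(-6, -2)*(-30))*27 = (((-2)² + 2*(-6))*(-30))*27 = ((4 - 12)*(-30))*27 = -8*(-30)*27 = 240*27 = 6480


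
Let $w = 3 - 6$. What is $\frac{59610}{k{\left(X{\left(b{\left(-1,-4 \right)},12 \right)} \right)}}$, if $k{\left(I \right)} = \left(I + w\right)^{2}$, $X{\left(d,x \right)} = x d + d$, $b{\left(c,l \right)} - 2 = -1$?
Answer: $\frac{5961}{10} \approx 596.1$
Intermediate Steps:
$b{\left(c,l \right)} = 1$ ($b{\left(c,l \right)} = 2 - 1 = 1$)
$w = -3$ ($w = 3 - 6 = -3$)
$X{\left(d,x \right)} = d + d x$ ($X{\left(d,x \right)} = d x + d = d + d x$)
$k{\left(I \right)} = \left(-3 + I\right)^{2}$ ($k{\left(I \right)} = \left(I - 3\right)^{2} = \left(-3 + I\right)^{2}$)
$\frac{59610}{k{\left(X{\left(b{\left(-1,-4 \right)},12 \right)} \right)}} = \frac{59610}{\left(-3 + 1 \left(1 + 12\right)\right)^{2}} = \frac{59610}{\left(-3 + 1 \cdot 13\right)^{2}} = \frac{59610}{\left(-3 + 13\right)^{2}} = \frac{59610}{10^{2}} = \frac{59610}{100} = 59610 \cdot \frac{1}{100} = \frac{5961}{10}$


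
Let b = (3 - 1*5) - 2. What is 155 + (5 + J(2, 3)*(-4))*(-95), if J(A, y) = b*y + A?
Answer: -4120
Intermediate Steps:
b = -4 (b = (3 - 5) - 2 = -2 - 2 = -4)
J(A, y) = A - 4*y (J(A, y) = -4*y + A = A - 4*y)
155 + (5 + J(2, 3)*(-4))*(-95) = 155 + (5 + (2 - 4*3)*(-4))*(-95) = 155 + (5 + (2 - 12)*(-4))*(-95) = 155 + (5 - 10*(-4))*(-95) = 155 + (5 + 40)*(-95) = 155 + 45*(-95) = 155 - 4275 = -4120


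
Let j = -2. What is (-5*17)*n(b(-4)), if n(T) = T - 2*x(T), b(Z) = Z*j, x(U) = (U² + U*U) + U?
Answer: 22440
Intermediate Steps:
x(U) = U + 2*U² (x(U) = (U² + U²) + U = 2*U² + U = U + 2*U²)
b(Z) = -2*Z (b(Z) = Z*(-2) = -2*Z)
n(T) = T - 2*T*(1 + 2*T)
(-5*17)*n(b(-4)) = (-5*17)*((-2*(-4))*(-1 - (-8)*(-4))) = -680*(-1 - 4*8) = -680*(-1 - 32) = -680*(-33) = -85*(-264) = 22440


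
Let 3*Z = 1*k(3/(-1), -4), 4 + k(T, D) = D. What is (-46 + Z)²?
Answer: 21316/9 ≈ 2368.4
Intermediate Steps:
k(T, D) = -4 + D
Z = -8/3 (Z = (1*(-4 - 4))/3 = (1*(-8))/3 = (⅓)*(-8) = -8/3 ≈ -2.6667)
(-46 + Z)² = (-46 - 8/3)² = (-146/3)² = 21316/9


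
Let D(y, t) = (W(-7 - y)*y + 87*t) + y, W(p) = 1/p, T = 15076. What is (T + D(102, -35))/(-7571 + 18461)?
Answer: 264479/237402 ≈ 1.1141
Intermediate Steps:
D(y, t) = y + 87*t + y/(-7 - y) (D(y, t) = (y/(-7 - y) + 87*t) + y = (87*t + y/(-7 - y)) + y = y + 87*t + y/(-7 - y))
(T + D(102, -35))/(-7571 + 18461) = (15076 + (-1*102 + (7 + 102)*(102 + 87*(-35)))/(7 + 102))/(-7571 + 18461) = (15076 + (-102 + 109*(102 - 3045))/109)/10890 = (15076 + (-102 + 109*(-2943))/109)*(1/10890) = (15076 + (-102 - 320787)/109)*(1/10890) = (15076 + (1/109)*(-320889))*(1/10890) = (15076 - 320889/109)*(1/10890) = (1322395/109)*(1/10890) = 264479/237402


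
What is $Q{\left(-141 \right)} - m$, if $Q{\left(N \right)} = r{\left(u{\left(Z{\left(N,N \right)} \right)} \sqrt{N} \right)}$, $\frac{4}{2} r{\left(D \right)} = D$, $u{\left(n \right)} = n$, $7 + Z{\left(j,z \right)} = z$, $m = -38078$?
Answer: $38078 - 74 i \sqrt{141} \approx 38078.0 - 878.7 i$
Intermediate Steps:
$Z{\left(j,z \right)} = -7 + z$
$r{\left(D \right)} = \frac{D}{2}$
$Q{\left(N \right)} = \frac{\sqrt{N} \left(-7 + N\right)}{2}$ ($Q{\left(N \right)} = \frac{\left(-7 + N\right) \sqrt{N}}{2} = \frac{\sqrt{N} \left(-7 + N\right)}{2}$)
$Q{\left(-141 \right)} - m = \frac{\sqrt{-141} \left(-7 - 141\right)}{2} - -38078 = \frac{1}{2} i \sqrt{141} \left(-148\right) + 38078 = - 74 i \sqrt{141} + 38078 = 38078 - 74 i \sqrt{141}$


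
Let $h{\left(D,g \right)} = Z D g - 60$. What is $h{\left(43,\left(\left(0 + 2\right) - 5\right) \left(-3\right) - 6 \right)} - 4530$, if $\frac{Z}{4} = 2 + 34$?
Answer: $13986$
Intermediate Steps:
$Z = 144$ ($Z = 4 \left(2 + 34\right) = 4 \cdot 36 = 144$)
$h{\left(D,g \right)} = -60 + 144 D g$ ($h{\left(D,g \right)} = 144 D g - 60 = -60 + 144 D g$)
$h{\left(43,\left(\left(0 + 2\right) - 5\right) \left(-3\right) - 6 \right)} - 4530 = \left(-60 + 144 \cdot 43 \left(\left(\left(0 + 2\right) - 5\right) \left(-3\right) - 6\right)\right) - 4530 = \left(-60 + 144 \cdot 43 \left(\left(2 - 5\right) \left(-3\right) - 6\right)\right) - 4530 = \left(-60 + 144 \cdot 43 \left(\left(-3\right) \left(-3\right) - 6\right)\right) - 4530 = \left(-60 + 144 \cdot 43 \left(9 - 6\right)\right) - 4530 = \left(-60 + 144 \cdot 43 \cdot 3\right) - 4530 = \left(-60 + 18576\right) - 4530 = 18516 - 4530 = 13986$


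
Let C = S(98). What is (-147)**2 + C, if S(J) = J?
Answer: 21707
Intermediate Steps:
C = 98
(-147)**2 + C = (-147)**2 + 98 = 21609 + 98 = 21707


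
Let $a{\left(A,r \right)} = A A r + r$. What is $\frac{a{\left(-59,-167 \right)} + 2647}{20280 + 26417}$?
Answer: $- \frac{578847}{46697} \approx -12.396$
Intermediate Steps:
$a{\left(A,r \right)} = r + r A^{2}$ ($a{\left(A,r \right)} = A^{2} r + r = r A^{2} + r = r + r A^{2}$)
$\frac{a{\left(-59,-167 \right)} + 2647}{20280 + 26417} = \frac{- 167 \left(1 + \left(-59\right)^{2}\right) + 2647}{20280 + 26417} = \frac{- 167 \left(1 + 3481\right) + 2647}{46697} = \left(\left(-167\right) 3482 + 2647\right) \frac{1}{46697} = \left(-581494 + 2647\right) \frac{1}{46697} = \left(-578847\right) \frac{1}{46697} = - \frac{578847}{46697}$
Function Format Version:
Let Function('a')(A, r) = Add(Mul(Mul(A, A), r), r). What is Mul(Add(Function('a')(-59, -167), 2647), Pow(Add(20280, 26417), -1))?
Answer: Rational(-578847, 46697) ≈ -12.396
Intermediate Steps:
Function('a')(A, r) = Add(r, Mul(r, Pow(A, 2))) (Function('a')(A, r) = Add(Mul(Pow(A, 2), r), r) = Add(Mul(r, Pow(A, 2)), r) = Add(r, Mul(r, Pow(A, 2))))
Mul(Add(Function('a')(-59, -167), 2647), Pow(Add(20280, 26417), -1)) = Mul(Add(Mul(-167, Add(1, Pow(-59, 2))), 2647), Pow(Add(20280, 26417), -1)) = Mul(Add(Mul(-167, Add(1, 3481)), 2647), Pow(46697, -1)) = Mul(Add(Mul(-167, 3482), 2647), Rational(1, 46697)) = Mul(Add(-581494, 2647), Rational(1, 46697)) = Mul(-578847, Rational(1, 46697)) = Rational(-578847, 46697)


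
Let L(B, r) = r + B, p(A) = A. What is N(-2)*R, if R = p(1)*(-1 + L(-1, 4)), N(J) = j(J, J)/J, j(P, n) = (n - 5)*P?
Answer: -14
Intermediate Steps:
L(B, r) = B + r
j(P, n) = P*(-5 + n) (j(P, n) = (-5 + n)*P = P*(-5 + n))
N(J) = -5 + J (N(J) = (J*(-5 + J))/J = -5 + J)
R = 2 (R = 1*(-1 + (-1 + 4)) = 1*(-1 + 3) = 1*2 = 2)
N(-2)*R = (-5 - 2)*2 = -7*2 = -14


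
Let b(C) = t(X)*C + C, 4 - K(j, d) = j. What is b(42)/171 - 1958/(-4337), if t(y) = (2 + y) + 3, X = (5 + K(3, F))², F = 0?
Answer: 887254/82403 ≈ 10.767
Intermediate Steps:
K(j, d) = 4 - j
X = 36 (X = (5 + (4 - 1*3))² = (5 + (4 - 3))² = (5 + 1)² = 6² = 36)
t(y) = 5 + y
b(C) = 42*C (b(C) = (5 + 36)*C + C = 41*C + C = 42*C)
b(42)/171 - 1958/(-4337) = (42*42)/171 - 1958/(-4337) = 1764*(1/171) - 1958*(-1/4337) = 196/19 + 1958/4337 = 887254/82403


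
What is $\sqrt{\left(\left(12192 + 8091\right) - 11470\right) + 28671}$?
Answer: $2 \sqrt{9371} \approx 193.61$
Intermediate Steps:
$\sqrt{\left(\left(12192 + 8091\right) - 11470\right) + 28671} = \sqrt{\left(20283 - 11470\right) + 28671} = \sqrt{8813 + 28671} = \sqrt{37484} = 2 \sqrt{9371}$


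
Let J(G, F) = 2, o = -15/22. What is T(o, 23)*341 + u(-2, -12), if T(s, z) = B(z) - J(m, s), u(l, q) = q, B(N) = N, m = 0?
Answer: 7149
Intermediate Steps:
o = -15/22 (o = -15*1/22 = -15/22 ≈ -0.68182)
T(s, z) = -2 + z (T(s, z) = z - 1*2 = z - 2 = -2 + z)
T(o, 23)*341 + u(-2, -12) = (-2 + 23)*341 - 12 = 21*341 - 12 = 7161 - 12 = 7149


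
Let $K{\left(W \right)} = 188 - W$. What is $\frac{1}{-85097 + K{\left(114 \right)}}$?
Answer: $- \frac{1}{85023} \approx -1.1762 \cdot 10^{-5}$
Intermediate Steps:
$\frac{1}{-85097 + K{\left(114 \right)}} = \frac{1}{-85097 + \left(188 - 114\right)} = \frac{1}{-85097 + 74} = \frac{1}{-85023} = - \frac{1}{85023}$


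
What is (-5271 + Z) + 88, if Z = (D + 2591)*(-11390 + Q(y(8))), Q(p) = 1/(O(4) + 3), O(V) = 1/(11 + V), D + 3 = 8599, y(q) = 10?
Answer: -5861387393/46 ≈ -1.2742e+8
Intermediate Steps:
D = 8596 (D = -3 + 8599 = 8596)
Q(p) = 15/46 (Q(p) = 1/(1/(11 + 4) + 3) = 1/(1/15 + 3) = 1/(46/15) = 15/46)
Z = -5861148975/46 (Z = (8596 + 2591)*(-11390 + 15/46) = 11187*(-523925/46) = -5861148975/46 ≈ -1.2742e+8)
(-5271 + Z) + 88 = (-5271 - 5861148975/46) + 88 = -5861391441/46 + 88 = -5861387393/46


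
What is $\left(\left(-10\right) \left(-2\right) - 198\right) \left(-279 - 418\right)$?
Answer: $124066$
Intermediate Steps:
$\left(\left(-10\right) \left(-2\right) - 198\right) \left(-279 - 418\right) = \left(20 - 198\right) \left(-697\right) = \left(-178\right) \left(-697\right) = 124066$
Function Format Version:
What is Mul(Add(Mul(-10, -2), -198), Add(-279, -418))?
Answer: 124066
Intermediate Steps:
Mul(Add(Mul(-10, -2), -198), Add(-279, -418)) = Mul(Add(20, -198), -697) = Mul(-178, -697) = 124066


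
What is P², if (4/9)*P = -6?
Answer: 729/4 ≈ 182.25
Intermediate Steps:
P = -27/2 (P = (9/4)*(-6) = -27/2 ≈ -13.500)
P² = (-27/2)² = 729/4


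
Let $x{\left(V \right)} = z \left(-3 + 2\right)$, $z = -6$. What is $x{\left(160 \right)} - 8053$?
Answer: $-8047$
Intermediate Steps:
$x{\left(V \right)} = 6$ ($x{\left(V \right)} = - 6 \left(-3 + 2\right) = \left(-6\right) \left(-1\right) = 6$)
$x{\left(160 \right)} - 8053 = 6 - 8053 = -8047$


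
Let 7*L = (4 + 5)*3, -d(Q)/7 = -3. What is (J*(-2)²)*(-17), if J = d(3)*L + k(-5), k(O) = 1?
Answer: -5576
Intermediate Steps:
d(Q) = 21 (d(Q) = -7*(-3) = 21)
L = 27/7 (L = ((4 + 5)*3)/7 = (9*3)/7 = (⅐)*27 = 27/7 ≈ 3.8571)
J = 82 (J = 21*(27/7) + 1 = 81 + 1 = 82)
(J*(-2)²)*(-17) = (82*(-2)²)*(-17) = (82*4)*(-17) = 328*(-17) = -5576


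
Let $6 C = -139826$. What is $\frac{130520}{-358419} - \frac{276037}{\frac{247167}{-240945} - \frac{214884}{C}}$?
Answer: $- \frac{61726991472672091805}{1832523198580493} \approx -33684.0$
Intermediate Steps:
$C = - \frac{69913}{3}$ ($C = \frac{1}{6} \left(-139826\right) = - \frac{69913}{3} \approx -23304.0$)
$\frac{130520}{-358419} - \frac{276037}{\frac{247167}{-240945} - \frac{214884}{C}} = \frac{130520}{-358419} - \frac{276037}{\frac{247167}{-240945} - \frac{214884}{- \frac{69913}{3}}} = 130520 \left(- \frac{1}{358419}\right) - \frac{276037}{247167 \left(- \frac{1}{240945}\right) - - \frac{644652}{69913}} = - \frac{130520}{358419} - \frac{276037}{- \frac{82389}{80315} + \frac{644652}{69913}} = - \frac{130520}{358419} - \frac{276037}{\frac{46015163223}{5615062595}} = - \frac{130520}{358419} - \frac{1549965033536015}{46015163223} = - \frac{61726991472672091805}{1832523198580493}$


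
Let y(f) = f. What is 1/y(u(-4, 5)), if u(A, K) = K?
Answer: ⅕ ≈ 0.20000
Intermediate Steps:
1/y(u(-4, 5)) = 1/5 = ⅕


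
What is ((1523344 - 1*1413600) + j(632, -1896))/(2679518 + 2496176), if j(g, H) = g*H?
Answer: -544264/2587847 ≈ -0.21032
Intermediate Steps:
j(g, H) = H*g
((1523344 - 1*1413600) + j(632, -1896))/(2679518 + 2496176) = ((1523344 - 1*1413600) - 1896*632)/(2679518 + 2496176) = ((1523344 - 1413600) - 1198272)/5175694 = (109744 - 1198272)*(1/5175694) = -1088528*1/5175694 = -544264/2587847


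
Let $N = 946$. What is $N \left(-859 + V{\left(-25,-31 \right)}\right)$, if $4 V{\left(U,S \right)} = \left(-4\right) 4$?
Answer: $-816398$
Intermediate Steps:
$V{\left(U,S \right)} = -4$ ($V{\left(U,S \right)} = \frac{\left(-4\right) 4}{4} = \frac{1}{4} \left(-16\right) = -4$)
$N \left(-859 + V{\left(-25,-31 \right)}\right) = 946 \left(-859 - 4\right) = 946 \left(-863\right) = -816398$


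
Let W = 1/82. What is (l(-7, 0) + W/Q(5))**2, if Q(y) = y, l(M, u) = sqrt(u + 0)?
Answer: 1/168100 ≈ 5.9488e-6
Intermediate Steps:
l(M, u) = sqrt(u)
W = 1/82 ≈ 0.012195
(l(-7, 0) + W/Q(5))**2 = (sqrt(0) + (1/82)/5)**2 = (0 + (1/82)*(1/5))**2 = (0 + 1/410)**2 = (1/410)**2 = 1/168100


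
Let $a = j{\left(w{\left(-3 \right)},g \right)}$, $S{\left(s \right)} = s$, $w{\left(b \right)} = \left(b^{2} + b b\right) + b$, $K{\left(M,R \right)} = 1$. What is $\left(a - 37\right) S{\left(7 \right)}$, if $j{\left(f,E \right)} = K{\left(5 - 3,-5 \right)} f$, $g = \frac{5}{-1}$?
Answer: $-154$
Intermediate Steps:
$w{\left(b \right)} = b + 2 b^{2}$ ($w{\left(b \right)} = \left(b^{2} + b^{2}\right) + b = 2 b^{2} + b = b + 2 b^{2}$)
$g = -5$ ($g = 5 \left(-1\right) = -5$)
$j{\left(f,E \right)} = f$ ($j{\left(f,E \right)} = 1 f = f$)
$a = 15$ ($a = - 3 \left(1 + 2 \left(-3\right)\right) = - 3 \left(1 - 6\right) = \left(-3\right) \left(-5\right) = 15$)
$\left(a - 37\right) S{\left(7 \right)} = \left(15 - 37\right) 7 = \left(-22\right) 7 = -154$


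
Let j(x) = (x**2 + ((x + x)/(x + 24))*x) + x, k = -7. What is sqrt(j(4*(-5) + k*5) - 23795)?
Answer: 5*I*sqrt(808015)/31 ≈ 144.98*I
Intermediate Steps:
j(x) = x + x**2 + 2*x**2/(24 + x) (j(x) = (x**2 + ((2*x)/(24 + x))*x) + x = (x**2 + (2*x/(24 + x))*x) + x = (x**2 + 2*x**2/(24 + x)) + x = x + x**2 + 2*x**2/(24 + x))
sqrt(j(4*(-5) + k*5) - 23795) = sqrt((4*(-5) - 7*5)*(24 + (4*(-5) - 7*5)**2 + 27*(4*(-5) - 7*5))/(24 + (4*(-5) - 7*5)) - 23795) = sqrt((-20 - 35)*(24 + (-20 - 35)**2 + 27*(-20 - 35))/(24 + (-20 - 35)) - 23795) = sqrt(-55*(24 + (-55)**2 + 27*(-55))/(24 - 55) - 23795) = sqrt(-55*(24 + 3025 - 1485)/(-31) - 23795) = sqrt(-55*(-1/31)*1564 - 23795) = sqrt(86020/31 - 23795) = sqrt(-651625/31) = 5*I*sqrt(808015)/31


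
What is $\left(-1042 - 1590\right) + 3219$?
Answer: $587$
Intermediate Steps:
$\left(-1042 - 1590\right) + 3219 = -2632 + 3219 = 587$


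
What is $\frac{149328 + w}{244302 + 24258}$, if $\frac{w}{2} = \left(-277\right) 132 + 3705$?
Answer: $\frac{929}{2984} \approx 0.31133$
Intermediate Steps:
$w = -65718$ ($w = 2 \left(\left(-277\right) 132 + 3705\right) = 2 \left(-36564 + 3705\right) = 2 \left(-32859\right) = -65718$)
$\frac{149328 + w}{244302 + 24258} = \frac{149328 - 65718}{244302 + 24258} = \frac{83610}{268560} = 83610 \cdot \frac{1}{268560} = \frac{929}{2984}$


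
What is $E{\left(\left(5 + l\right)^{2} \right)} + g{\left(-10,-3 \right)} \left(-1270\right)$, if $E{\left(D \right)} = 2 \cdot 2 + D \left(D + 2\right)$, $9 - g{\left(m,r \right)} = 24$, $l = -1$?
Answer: $19342$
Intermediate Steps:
$g{\left(m,r \right)} = -15$ ($g{\left(m,r \right)} = 9 - 24 = -15$)
$E{\left(D \right)} = 4 + D \left(2 + D\right)$
$E{\left(\left(5 + l\right)^{2} \right)} + g{\left(-10,-3 \right)} \left(-1270\right) = \left(4 + \left(\left(5 - 1\right)^{2}\right)^{2} + 2 \left(5 - 1\right)^{2}\right) - -19050 = \left(4 + \left(4^{2}\right)^{2} + 2 \cdot 4^{2}\right) + 19050 = \left(4 + 16^{2} + 2 \cdot 16\right) + 19050 = \left(4 + 256 + 32\right) + 19050 = 292 + 19050 = 19342$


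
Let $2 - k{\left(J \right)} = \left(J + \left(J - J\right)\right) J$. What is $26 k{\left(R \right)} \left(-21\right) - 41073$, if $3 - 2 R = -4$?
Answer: $- \frac{70953}{2} \approx -35477.0$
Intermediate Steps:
$R = \frac{7}{2}$ ($R = \frac{3}{2} - -2 = \frac{3}{2} + 2 = \frac{7}{2} \approx 3.5$)
$k{\left(J \right)} = 2 - J^{2}$ ($k{\left(J \right)} = 2 - \left(J + \left(J - J\right)\right) J = 2 - \left(J + 0\right) J = 2 - J J = 2 - J^{2}$)
$26 k{\left(R \right)} \left(-21\right) - 41073 = 26 \left(2 - \left(\frac{7}{2}\right)^{2}\right) \left(-21\right) - 41073 = 26 \left(2 - \frac{49}{4}\right) \left(-21\right) - 41073 = 26 \left(- \frac{41}{4}\right) \left(-21\right) - 41073 = \left(- \frac{533}{2}\right) \left(-21\right) - 41073 = \frac{11193}{2} - 41073 = - \frac{70953}{2}$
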